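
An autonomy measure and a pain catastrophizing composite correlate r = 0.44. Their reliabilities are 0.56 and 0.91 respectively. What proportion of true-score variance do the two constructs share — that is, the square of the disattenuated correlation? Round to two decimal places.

Disattenuated r = 0.44 / √(0.56 × 0.91) = 0.44 / 0.7139 = 0.6163.
Shared true-score variance = 0.6163² = 0.3798 ≈ 0.38.

0.38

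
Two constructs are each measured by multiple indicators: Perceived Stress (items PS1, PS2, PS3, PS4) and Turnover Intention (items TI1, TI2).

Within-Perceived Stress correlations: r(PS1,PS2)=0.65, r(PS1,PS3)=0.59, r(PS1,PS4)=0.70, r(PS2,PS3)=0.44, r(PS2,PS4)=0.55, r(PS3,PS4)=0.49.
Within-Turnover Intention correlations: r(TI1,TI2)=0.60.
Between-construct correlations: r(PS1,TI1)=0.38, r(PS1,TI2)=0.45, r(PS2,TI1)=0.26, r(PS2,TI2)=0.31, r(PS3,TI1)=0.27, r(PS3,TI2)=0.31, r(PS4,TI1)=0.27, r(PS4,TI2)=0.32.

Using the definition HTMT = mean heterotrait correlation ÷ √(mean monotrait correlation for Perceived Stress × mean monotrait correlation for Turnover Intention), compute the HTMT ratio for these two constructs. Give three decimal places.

Mean heterotrait r = 2.57/8 = 0.3213.
Mean within-PS = 3.42/6 = 0.5700; mean within-TI = 0.60/1 = 0.6000.
Geometric mean = √(0.5700 × 0.6000) = 0.5848.
HTMT = 0.3213 / 0.5848 = 0.549.

0.549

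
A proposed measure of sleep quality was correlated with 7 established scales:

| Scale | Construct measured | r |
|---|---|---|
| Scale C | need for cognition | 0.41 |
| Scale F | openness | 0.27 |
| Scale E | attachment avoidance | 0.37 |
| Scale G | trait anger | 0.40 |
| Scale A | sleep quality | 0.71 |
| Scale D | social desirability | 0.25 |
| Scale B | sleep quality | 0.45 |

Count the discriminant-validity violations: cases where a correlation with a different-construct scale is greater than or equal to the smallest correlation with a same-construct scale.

0

Convergent (same construct = sleep quality): Scale A, Scale B.
Smallest convergent = 0.45. Discriminant values: 0.41, 0.27, 0.37, 0.40, 0.25; count ≥ 0.45 → 0.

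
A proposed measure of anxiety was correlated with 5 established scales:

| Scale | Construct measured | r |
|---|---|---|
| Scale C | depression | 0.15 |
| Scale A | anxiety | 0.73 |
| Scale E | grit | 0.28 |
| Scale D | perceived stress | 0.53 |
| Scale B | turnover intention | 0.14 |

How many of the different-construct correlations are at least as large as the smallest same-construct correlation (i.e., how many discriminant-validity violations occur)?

Convergent (same construct = anxiety): Scale A.
Smallest convergent = 0.73. Discriminant values: 0.15, 0.28, 0.53, 0.14; count ≥ 0.73 → 0.

0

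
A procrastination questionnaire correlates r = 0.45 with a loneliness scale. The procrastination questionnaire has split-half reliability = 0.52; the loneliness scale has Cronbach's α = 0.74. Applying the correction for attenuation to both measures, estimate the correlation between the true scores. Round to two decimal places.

0.73

r_true = r_obs / √(r_xx · r_yy) = 0.45 / √(0.52 × 0.74) = 0.45 / √0.3848 = 0.45 / 0.6203 ≈ 0.73.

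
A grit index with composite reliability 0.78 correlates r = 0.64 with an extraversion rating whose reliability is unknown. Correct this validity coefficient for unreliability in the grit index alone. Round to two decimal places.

0.72

Single correction: r_c = r_obs / √r_xx = 0.64 / √0.78 = 0.64 / 0.8832 ≈ 0.72.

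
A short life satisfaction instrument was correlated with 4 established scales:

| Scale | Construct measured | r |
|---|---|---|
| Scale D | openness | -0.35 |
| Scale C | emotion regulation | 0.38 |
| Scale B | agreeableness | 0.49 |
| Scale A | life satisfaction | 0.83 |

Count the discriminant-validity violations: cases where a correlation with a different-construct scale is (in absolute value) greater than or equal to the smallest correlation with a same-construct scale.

Convergent (same construct = life satisfaction): Scale A.
Smallest convergent = 0.83. Discriminant |r|: 0.35, 0.38, 0.49; count ≥ 0.83 → 0.

0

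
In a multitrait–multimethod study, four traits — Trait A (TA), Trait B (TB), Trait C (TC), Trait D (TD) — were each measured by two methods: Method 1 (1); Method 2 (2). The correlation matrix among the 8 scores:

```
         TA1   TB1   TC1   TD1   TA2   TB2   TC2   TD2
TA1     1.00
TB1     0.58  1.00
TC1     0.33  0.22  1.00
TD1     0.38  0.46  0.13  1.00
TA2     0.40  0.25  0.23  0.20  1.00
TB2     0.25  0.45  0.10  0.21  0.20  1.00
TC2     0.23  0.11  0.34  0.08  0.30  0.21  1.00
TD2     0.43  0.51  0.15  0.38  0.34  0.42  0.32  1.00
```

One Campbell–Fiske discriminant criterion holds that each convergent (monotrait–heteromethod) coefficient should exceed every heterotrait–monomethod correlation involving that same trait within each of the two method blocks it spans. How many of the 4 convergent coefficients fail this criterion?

Convergent coefficients and their comparison sets:
TA (methods 1·2): 0.40 vs {0.58, 0.20, 0.33, 0.30, 0.38, 0.34} → fail.
TB (methods 1·2): 0.45 vs {0.58, 0.20, 0.22, 0.21, 0.46, 0.42} → fail.
TC (methods 1·2): 0.34 vs {0.33, 0.30, 0.22, 0.21, 0.13, 0.32} → pass.
TD (methods 1·2): 0.38 vs {0.38, 0.34, 0.46, 0.42, 0.13, 0.32} → fail.
3 of 4 fail.

3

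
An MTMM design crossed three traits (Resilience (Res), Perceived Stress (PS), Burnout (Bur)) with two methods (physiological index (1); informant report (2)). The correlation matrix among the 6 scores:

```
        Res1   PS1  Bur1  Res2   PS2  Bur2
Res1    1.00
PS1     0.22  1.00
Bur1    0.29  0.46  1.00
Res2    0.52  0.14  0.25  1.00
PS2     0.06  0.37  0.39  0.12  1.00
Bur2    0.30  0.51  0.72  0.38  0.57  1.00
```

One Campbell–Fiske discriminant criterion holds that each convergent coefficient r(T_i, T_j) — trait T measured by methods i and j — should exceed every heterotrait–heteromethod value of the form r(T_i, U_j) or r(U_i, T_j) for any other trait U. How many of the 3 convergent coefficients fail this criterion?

1

Checking each validity diagonal entry against its comparison values:
Res (methods 1·2): 0.52 vs {0.06, 0.14, 0.30, 0.25} → pass.
PS (methods 1·2): 0.37 vs {0.14, 0.06, 0.51, 0.39} → fail.
Bur (methods 1·2): 0.72 vs {0.25, 0.30, 0.39, 0.51} → pass.
1 of 3 fail.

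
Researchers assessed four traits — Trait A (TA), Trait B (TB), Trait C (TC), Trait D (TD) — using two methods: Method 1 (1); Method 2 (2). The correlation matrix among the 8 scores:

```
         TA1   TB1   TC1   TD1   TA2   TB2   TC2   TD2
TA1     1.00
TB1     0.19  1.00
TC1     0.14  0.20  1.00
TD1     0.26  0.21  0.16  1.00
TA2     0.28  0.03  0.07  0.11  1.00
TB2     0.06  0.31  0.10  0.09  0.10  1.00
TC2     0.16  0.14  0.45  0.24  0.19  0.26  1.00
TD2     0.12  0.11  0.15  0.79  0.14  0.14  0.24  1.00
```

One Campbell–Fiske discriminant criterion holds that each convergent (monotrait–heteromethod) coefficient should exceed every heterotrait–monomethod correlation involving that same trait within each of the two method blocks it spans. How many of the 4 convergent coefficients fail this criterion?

0

Each convergent coefficient versus the relevant comparison correlations:
TA (methods 1·2): 0.28 vs {0.19, 0.10, 0.14, 0.19, 0.26, 0.14} → pass.
TB (methods 1·2): 0.31 vs {0.19, 0.10, 0.20, 0.26, 0.21, 0.14} → pass.
TC (methods 1·2): 0.45 vs {0.14, 0.19, 0.20, 0.26, 0.16, 0.24} → pass.
TD (methods 1·2): 0.79 vs {0.26, 0.14, 0.21, 0.14, 0.16, 0.24} → pass.
0 of 4 fail.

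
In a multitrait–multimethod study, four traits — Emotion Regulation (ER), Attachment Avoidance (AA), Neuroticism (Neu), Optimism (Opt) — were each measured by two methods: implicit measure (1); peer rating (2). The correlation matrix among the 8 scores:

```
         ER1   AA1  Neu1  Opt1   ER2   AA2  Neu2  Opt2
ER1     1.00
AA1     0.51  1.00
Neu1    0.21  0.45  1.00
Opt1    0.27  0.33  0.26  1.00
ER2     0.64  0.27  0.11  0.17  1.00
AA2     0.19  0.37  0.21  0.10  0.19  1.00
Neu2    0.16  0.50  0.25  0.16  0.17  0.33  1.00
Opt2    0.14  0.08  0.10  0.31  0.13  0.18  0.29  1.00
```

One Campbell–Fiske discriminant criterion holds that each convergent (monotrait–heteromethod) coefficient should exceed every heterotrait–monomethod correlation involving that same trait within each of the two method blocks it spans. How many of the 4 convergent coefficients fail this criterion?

3

Each convergent coefficient versus the relevant comparison correlations:
ER (methods 1·2): 0.64 vs {0.51, 0.19, 0.21, 0.17, 0.27, 0.13} → pass.
AA (methods 1·2): 0.37 vs {0.51, 0.19, 0.45, 0.33, 0.33, 0.18} → fail.
Neu (methods 1·2): 0.25 vs {0.21, 0.17, 0.45, 0.33, 0.26, 0.29} → fail.
Opt (methods 1·2): 0.31 vs {0.27, 0.13, 0.33, 0.18, 0.26, 0.29} → fail.
3 of 4 fail.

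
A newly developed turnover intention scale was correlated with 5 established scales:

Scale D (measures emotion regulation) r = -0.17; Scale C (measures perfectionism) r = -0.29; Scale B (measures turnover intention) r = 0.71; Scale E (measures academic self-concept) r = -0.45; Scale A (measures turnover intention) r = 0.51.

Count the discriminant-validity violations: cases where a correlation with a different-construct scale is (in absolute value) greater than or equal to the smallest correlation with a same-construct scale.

0

Convergent (same construct = turnover intention): Scale B, Scale A.
Smallest convergent = 0.51. Discriminant |r|: 0.17, 0.29, 0.45; count ≥ 0.51 → 0.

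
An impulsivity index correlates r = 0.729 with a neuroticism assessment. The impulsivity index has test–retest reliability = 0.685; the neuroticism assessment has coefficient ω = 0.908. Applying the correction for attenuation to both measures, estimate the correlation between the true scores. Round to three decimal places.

0.924

r_true = r_obs / √(r_xx · r_yy) = 0.729 / √(0.685 × 0.908) = 0.729 / √0.621980 = 0.729 / 0.7887 ≈ 0.924.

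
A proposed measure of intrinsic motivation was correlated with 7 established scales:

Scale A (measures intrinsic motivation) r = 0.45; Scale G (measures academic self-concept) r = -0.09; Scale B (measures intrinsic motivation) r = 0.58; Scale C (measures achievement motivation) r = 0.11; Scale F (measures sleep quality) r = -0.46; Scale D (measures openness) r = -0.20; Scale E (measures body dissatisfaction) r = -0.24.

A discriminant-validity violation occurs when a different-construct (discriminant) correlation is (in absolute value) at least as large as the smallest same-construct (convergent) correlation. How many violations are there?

Convergent (same construct = intrinsic motivation): Scale A, Scale B.
Smallest convergent = 0.45. Discriminant |r|: 0.09, 0.11, 0.46, 0.20, 0.24; count ≥ 0.45 → 1.

1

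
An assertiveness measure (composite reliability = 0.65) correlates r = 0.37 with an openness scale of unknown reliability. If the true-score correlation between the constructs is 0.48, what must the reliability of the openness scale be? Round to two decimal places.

r_true = r_obs / √(r_xx · r_yy) ⇒ 0.48 = 0.37 / √(0.65 · r_yy).
√(0.65 · r_yy) = 0.37 / 0.48 = 0.7708; 0.65 · r_yy = 0.5941; r_yy = 0.5941 / 0.65 ≈ 0.91.

0.91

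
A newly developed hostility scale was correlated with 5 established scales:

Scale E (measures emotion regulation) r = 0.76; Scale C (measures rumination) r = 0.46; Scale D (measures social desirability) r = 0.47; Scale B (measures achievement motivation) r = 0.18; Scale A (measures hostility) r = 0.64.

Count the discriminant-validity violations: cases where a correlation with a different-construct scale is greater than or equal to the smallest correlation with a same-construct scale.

1

Convergent (same construct = hostility): Scale A.
Smallest convergent = 0.64. Discriminant values: 0.76, 0.46, 0.47, 0.18; count ≥ 0.64 → 1.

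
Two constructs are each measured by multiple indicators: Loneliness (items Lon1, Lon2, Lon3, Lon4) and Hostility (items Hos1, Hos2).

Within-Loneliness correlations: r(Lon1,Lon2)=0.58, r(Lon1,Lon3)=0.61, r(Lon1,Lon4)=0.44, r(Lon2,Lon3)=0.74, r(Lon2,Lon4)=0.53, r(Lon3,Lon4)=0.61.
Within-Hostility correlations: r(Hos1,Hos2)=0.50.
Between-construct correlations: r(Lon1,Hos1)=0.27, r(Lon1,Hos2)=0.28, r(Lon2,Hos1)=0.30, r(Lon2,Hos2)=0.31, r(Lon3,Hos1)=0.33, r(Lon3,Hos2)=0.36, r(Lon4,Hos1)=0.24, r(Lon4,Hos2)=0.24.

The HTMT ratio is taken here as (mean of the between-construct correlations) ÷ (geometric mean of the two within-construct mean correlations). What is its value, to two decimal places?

0.54

Mean between = 2.33/8 = 0.2913.
Mean within-Lon = 3.51/6 = 0.5850; mean within-Hos = 0.50/1 = 0.5000.
Geometric mean = √(0.5850 × 0.5000) = 0.5408.
HTMT = 0.2913 / 0.5408 = 0.54.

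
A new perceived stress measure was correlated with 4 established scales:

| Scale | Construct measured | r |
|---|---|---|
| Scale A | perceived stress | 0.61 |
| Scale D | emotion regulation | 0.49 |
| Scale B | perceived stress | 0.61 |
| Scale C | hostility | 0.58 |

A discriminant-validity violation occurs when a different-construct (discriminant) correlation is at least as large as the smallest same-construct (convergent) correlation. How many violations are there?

0

Convergent (same construct = perceived stress): Scale A, Scale B.
Smallest convergent = 0.61. Discriminant values: 0.49, 0.58; count ≥ 0.61 → 0.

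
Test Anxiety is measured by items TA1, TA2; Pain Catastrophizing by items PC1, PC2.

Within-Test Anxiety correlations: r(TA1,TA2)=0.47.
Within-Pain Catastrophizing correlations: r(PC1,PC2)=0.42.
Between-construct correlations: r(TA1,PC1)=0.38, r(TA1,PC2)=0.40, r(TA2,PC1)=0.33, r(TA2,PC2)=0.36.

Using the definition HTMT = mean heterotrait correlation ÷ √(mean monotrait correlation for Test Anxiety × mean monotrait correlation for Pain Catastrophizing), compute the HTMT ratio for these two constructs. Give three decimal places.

Between-construct mean = 1.47/4 = 0.3675.
Mean within-TA = 0.47/1 = 0.4700; mean within-PC = 0.42/1 = 0.4200.
Geometric mean = √(0.4700 × 0.4200) = 0.4443.
HTMT = 0.3675 / 0.4443 = 0.827.

0.827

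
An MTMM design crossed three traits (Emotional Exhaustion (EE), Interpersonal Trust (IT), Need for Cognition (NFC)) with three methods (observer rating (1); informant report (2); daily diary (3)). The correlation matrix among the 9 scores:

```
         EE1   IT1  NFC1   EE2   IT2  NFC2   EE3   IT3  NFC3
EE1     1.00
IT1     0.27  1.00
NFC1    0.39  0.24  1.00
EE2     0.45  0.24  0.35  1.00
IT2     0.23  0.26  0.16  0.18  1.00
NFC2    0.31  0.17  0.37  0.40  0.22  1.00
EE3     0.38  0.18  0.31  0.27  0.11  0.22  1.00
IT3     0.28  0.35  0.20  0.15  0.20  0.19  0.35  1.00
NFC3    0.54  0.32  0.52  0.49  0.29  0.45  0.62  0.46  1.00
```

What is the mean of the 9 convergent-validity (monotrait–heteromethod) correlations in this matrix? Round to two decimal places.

Convergent values: 0.45, 0.38, 0.27, 0.26, 0.35, 0.20, 0.37, 0.52, 0.45; mean = 3.25/9 = 0.36.

0.36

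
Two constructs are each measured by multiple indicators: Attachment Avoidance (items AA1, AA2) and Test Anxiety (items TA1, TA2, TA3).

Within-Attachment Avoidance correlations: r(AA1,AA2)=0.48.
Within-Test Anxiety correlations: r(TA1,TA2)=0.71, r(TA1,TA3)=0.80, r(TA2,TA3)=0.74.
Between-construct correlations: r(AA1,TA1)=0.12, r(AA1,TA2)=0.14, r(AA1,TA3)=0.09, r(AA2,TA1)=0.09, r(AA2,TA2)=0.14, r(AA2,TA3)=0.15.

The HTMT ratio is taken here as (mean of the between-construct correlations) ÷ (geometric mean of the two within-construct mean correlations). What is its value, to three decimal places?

0.203

Mean between = 0.73/6 = 0.1217.
Mean within-AA = 0.48/1 = 0.4800; mean within-TA = 2.25/3 = 0.7500.
Geometric mean = √(0.4800 × 0.7500) = 0.6000.
HTMT = 0.1217 / 0.6000 = 0.203.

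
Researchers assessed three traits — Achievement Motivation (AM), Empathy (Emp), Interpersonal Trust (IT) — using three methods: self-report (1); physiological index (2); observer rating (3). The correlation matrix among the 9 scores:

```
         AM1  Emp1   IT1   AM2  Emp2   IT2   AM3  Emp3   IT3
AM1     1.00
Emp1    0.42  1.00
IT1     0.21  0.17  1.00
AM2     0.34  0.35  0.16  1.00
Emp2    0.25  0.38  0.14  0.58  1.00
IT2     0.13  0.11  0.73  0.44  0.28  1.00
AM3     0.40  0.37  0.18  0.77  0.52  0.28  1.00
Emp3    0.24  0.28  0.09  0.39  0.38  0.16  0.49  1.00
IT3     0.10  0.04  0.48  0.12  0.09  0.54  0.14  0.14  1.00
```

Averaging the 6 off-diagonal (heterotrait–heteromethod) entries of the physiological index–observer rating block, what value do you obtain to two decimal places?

HTHM values (method 2 × method 3): 0.39, 0.12, 0.52, 0.09, 0.28, 0.16; mean = 1.56/6 = 0.26.

0.26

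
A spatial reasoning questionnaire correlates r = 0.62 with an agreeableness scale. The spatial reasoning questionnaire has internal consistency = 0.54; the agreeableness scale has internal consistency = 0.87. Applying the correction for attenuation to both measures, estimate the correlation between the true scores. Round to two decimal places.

r_true = r_obs / √(r_xx · r_yy) = 0.62 / √(0.54 × 0.87) = 0.62 / √0.4698 = 0.62 / 0.6854 ≈ 0.90.

0.90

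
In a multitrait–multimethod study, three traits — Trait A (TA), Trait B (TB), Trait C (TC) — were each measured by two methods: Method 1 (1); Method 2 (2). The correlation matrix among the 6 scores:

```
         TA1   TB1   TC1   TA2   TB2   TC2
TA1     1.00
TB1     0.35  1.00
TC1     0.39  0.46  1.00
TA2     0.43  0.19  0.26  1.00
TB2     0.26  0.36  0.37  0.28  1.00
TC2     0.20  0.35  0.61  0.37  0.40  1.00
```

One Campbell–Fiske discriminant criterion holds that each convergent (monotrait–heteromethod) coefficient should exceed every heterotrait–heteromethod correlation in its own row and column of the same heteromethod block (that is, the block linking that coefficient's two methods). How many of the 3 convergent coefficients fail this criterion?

1

Each convergent coefficient versus the relevant comparison correlations:
TA (methods 1·2): 0.43 vs {0.26, 0.19, 0.20, 0.26} → pass.
TB (methods 1·2): 0.36 vs {0.19, 0.26, 0.35, 0.37} → fail.
TC (methods 1·2): 0.61 vs {0.26, 0.20, 0.37, 0.35} → pass.
1 of 3 fail.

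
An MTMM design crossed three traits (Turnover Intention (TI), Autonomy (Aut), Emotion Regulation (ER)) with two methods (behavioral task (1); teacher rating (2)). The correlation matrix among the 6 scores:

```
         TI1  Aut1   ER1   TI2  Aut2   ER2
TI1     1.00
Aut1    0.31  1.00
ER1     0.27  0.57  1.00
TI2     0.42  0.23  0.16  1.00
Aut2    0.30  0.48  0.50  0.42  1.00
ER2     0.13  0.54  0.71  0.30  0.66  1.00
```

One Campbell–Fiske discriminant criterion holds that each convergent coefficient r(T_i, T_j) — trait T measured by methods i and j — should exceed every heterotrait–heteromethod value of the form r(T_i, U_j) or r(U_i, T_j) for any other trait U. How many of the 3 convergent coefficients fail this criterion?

Each convergent coefficient versus the relevant comparison correlations:
TI (methods 1·2): 0.42 vs {0.30, 0.23, 0.13, 0.16} → pass.
Aut (methods 1·2): 0.48 vs {0.23, 0.30, 0.54, 0.50} → fail.
ER (methods 1·2): 0.71 vs {0.16, 0.13, 0.50, 0.54} → pass.
1 of 3 fail.

1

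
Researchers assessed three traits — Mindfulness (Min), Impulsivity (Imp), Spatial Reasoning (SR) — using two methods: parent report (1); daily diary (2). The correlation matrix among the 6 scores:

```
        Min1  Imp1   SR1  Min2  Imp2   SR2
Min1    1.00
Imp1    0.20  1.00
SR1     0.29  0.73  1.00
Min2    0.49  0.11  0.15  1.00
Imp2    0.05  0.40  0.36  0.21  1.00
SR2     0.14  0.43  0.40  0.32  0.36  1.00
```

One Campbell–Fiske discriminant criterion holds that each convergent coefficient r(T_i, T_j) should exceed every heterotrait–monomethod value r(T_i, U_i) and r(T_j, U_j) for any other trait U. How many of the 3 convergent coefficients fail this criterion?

2

Checking each validity diagonal entry against its comparison values:
Min (methods 1·2): 0.49 vs {0.20, 0.21, 0.29, 0.32} → pass.
Imp (methods 1·2): 0.40 vs {0.20, 0.21, 0.73, 0.36} → fail.
SR (methods 1·2): 0.40 vs {0.29, 0.32, 0.73, 0.36} → fail.
2 of 3 fail.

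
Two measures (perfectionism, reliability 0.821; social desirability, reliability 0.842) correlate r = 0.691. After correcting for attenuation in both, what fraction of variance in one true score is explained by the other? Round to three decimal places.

Disattenuated r = 0.691 / √(0.821 × 0.842) = 0.691 / 0.8314 = 0.8311.
Shared true-score variance = 0.8311² = 0.6907 ≈ 0.691.

0.691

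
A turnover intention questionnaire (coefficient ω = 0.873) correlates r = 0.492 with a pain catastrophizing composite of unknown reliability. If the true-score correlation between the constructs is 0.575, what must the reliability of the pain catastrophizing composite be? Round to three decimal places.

r_true = r_obs / √(r_xx · r_yy) ⇒ 0.575 = 0.492 / √(0.873 · r_yy).
√(0.873 · r_yy) = 0.492 / 0.575 = 0.8557; 0.873 · r_yy = 0.7322; r_yy = 0.7322 / 0.873 ≈ 0.839.

0.839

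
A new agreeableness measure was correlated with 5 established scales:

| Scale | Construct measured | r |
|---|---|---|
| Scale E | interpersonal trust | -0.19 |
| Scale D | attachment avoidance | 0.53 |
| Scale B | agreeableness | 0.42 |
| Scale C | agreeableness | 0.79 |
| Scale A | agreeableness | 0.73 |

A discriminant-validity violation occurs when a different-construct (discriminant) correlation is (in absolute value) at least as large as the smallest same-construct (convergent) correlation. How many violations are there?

Convergent (same construct = agreeableness): Scale B, Scale C, Scale A.
Smallest convergent = 0.42. Discriminant |r|: 0.19, 0.53; count ≥ 0.42 → 1.

1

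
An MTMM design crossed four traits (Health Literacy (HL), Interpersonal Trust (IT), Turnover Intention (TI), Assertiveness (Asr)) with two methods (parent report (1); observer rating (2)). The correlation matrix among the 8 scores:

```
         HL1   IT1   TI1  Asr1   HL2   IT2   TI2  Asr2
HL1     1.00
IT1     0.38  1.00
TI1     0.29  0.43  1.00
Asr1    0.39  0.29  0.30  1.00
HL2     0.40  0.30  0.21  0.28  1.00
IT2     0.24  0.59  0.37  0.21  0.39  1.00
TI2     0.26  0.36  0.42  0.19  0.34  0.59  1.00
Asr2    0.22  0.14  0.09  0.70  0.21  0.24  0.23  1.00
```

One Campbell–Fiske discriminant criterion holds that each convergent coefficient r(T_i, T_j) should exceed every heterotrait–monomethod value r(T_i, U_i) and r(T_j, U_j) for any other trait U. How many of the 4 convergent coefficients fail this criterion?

Each convergent coefficient versus the relevant comparison correlations:
HL (methods 1·2): 0.40 vs {0.38, 0.39, 0.29, 0.34, 0.39, 0.21} → pass.
IT (methods 1·2): 0.59 vs {0.38, 0.39, 0.43, 0.59, 0.29, 0.24} → fail.
TI (methods 1·2): 0.42 vs {0.29, 0.34, 0.43, 0.59, 0.30, 0.23} → fail.
Asr (methods 1·2): 0.70 vs {0.39, 0.21, 0.29, 0.24, 0.30, 0.23} → pass.
2 of 4 fail.

2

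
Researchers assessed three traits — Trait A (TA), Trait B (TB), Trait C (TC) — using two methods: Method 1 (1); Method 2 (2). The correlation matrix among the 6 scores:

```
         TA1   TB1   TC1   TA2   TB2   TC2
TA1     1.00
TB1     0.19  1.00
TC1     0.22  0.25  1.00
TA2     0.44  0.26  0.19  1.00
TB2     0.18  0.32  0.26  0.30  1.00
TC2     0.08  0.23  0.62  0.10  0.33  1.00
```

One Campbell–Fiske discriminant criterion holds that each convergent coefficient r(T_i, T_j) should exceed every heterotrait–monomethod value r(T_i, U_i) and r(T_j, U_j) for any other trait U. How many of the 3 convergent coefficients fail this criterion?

Each convergent coefficient versus the relevant comparison correlations:
TA (methods 1·2): 0.44 vs {0.19, 0.30, 0.22, 0.10} → pass.
TB (methods 1·2): 0.32 vs {0.19, 0.30, 0.25, 0.33} → fail.
TC (methods 1·2): 0.62 vs {0.22, 0.10, 0.25, 0.33} → pass.
1 of 3 fail.

1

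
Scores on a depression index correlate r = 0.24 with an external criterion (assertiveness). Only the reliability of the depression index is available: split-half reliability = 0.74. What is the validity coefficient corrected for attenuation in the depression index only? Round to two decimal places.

0.28

Single correction: r_c = r_obs / √r_xx = 0.24 / √0.74 = 0.24 / 0.8602 ≈ 0.28.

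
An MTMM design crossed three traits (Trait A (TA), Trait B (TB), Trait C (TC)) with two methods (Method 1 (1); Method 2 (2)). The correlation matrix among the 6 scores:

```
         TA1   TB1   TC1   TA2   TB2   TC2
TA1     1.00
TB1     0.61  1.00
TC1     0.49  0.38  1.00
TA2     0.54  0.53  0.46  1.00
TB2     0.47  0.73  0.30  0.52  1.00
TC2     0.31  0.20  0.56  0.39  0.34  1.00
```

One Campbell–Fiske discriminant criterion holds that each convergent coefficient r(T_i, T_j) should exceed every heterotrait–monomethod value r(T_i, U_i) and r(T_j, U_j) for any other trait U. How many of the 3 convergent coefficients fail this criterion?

1

Each convergent coefficient versus the relevant comparison correlations:
TA (methods 1·2): 0.54 vs {0.61, 0.52, 0.49, 0.39} → fail.
TB (methods 1·2): 0.73 vs {0.61, 0.52, 0.38, 0.34} → pass.
TC (methods 1·2): 0.56 vs {0.49, 0.39, 0.38, 0.34} → pass.
1 of 3 fail.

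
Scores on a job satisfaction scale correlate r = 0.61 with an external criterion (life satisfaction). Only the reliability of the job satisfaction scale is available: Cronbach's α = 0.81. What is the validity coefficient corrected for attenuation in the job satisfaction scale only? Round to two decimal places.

Single correction: r_c = r_obs / √r_xx = 0.61 / √0.81 = 0.61 / 0.9000 ≈ 0.68.

0.68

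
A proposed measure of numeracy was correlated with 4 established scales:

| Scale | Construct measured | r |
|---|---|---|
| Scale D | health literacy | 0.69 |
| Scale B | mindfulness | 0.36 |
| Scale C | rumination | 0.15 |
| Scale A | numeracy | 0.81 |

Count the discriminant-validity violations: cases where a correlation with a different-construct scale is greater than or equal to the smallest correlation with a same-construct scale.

0

Convergent (same construct = numeracy): Scale A.
Smallest convergent = 0.81. Discriminant values: 0.69, 0.36, 0.15; count ≥ 0.81 → 0.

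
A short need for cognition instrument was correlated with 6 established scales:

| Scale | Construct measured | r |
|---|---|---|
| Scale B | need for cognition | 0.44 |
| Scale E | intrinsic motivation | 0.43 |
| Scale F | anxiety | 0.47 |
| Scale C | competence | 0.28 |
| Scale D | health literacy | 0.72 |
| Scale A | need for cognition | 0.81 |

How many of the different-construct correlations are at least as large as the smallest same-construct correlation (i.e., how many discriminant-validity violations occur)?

2

Convergent (same construct = need for cognition): Scale B, Scale A.
Smallest convergent = 0.44. Discriminant values: 0.43, 0.47, 0.28, 0.72; count ≥ 0.44 → 2.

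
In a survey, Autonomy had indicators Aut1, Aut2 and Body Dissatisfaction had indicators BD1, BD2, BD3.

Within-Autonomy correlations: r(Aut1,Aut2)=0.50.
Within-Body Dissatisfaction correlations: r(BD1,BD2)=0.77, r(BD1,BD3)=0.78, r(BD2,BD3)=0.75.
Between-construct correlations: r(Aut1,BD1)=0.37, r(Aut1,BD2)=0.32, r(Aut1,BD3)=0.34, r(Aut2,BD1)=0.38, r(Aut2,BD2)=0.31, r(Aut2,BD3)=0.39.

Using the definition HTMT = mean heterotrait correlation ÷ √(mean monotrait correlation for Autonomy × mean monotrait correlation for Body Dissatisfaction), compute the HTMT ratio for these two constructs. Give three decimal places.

0.568

Mean between = 2.11/6 = 0.3517.
Mean within-Aut = 0.50/1 = 0.5000; mean within-BD = 2.30/3 = 0.7667.
Geometric mean = √(0.5000 × 0.7667) = 0.6192.
HTMT = 0.3517 / 0.6192 = 0.568.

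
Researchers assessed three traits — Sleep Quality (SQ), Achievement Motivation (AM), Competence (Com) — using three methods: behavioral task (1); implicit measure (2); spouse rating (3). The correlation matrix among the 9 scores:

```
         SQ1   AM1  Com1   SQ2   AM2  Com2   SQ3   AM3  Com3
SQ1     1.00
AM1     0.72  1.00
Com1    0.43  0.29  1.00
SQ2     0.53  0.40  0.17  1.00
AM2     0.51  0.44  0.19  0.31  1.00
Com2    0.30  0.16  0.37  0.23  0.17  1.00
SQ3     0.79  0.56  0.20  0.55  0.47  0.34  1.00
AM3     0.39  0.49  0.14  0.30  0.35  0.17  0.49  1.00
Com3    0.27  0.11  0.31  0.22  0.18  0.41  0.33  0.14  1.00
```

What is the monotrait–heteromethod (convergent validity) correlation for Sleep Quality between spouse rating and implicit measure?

0.55

Same trait (SQ), different methods: r(SQ3, SQ2) = 0.55.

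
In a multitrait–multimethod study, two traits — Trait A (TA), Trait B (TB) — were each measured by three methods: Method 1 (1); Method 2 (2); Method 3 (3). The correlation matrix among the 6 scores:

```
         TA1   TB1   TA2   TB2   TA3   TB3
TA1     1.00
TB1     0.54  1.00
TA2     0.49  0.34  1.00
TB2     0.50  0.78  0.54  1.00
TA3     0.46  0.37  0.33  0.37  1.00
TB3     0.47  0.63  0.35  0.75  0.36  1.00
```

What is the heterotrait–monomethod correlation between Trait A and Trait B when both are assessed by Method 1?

Different traits, same method: r(TA1, TB1) = 0.54.

0.54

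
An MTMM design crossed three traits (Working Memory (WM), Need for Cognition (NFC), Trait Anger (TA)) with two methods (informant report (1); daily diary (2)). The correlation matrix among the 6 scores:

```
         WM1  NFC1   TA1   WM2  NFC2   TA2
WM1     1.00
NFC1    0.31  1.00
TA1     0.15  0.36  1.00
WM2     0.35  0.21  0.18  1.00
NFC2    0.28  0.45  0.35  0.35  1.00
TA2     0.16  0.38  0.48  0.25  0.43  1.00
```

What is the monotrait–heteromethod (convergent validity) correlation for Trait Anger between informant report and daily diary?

0.48

Same trait (TA), different methods: r(TA1, TA2) = 0.48.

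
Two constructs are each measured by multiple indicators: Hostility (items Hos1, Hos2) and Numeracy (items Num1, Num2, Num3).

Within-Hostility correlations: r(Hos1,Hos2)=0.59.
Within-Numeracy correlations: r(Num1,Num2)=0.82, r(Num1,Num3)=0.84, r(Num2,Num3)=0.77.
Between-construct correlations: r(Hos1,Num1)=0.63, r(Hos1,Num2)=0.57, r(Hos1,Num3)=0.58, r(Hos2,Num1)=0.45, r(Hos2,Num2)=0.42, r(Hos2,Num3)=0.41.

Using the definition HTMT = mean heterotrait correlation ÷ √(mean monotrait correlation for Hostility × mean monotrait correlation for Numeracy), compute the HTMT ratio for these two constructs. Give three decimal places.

0.738

Mean heterotrait r = 3.06/6 = 0.5100.
Mean within-Hos = 0.59/1 = 0.5900; mean within-Num = 2.43/3 = 0.8100.
Geometric mean = √(0.5900 × 0.8100) = 0.6913.
HTMT = 0.5100 / 0.6913 = 0.738.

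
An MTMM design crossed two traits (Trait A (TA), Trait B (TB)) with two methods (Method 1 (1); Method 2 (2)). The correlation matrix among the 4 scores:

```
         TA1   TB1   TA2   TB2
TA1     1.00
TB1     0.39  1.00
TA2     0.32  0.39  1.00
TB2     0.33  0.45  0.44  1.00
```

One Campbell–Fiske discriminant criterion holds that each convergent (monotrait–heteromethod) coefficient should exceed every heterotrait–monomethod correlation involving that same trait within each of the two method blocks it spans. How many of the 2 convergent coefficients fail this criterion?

1

Checking each validity diagonal entry against its comparison values:
TA (methods 1·2): 0.32 vs {0.39, 0.44} → fail.
TB (methods 1·2): 0.45 vs {0.39, 0.44} → pass.
1 of 2 fail.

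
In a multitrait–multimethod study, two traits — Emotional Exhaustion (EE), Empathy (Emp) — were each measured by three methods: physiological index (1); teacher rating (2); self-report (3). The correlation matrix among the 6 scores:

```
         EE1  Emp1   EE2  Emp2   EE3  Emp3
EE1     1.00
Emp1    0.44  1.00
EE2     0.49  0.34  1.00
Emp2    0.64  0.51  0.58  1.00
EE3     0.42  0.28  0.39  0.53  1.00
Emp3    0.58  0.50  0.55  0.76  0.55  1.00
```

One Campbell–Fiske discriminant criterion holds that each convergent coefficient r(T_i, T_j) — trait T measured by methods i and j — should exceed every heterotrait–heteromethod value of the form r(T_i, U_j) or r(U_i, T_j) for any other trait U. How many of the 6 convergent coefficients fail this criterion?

5

Convergent coefficients and their comparison sets:
EE (methods 1·2): 0.49 vs {0.64, 0.34} → fail.
EE (methods 1·3): 0.42 vs {0.58, 0.28} → fail.
EE (methods 2·3): 0.39 vs {0.55, 0.53} → fail.
Emp (methods 1·2): 0.51 vs {0.34, 0.64} → fail.
Emp (methods 1·3): 0.50 vs {0.28, 0.58} → fail.
Emp (methods 2·3): 0.76 vs {0.53, 0.55} → pass.
5 of 6 fail.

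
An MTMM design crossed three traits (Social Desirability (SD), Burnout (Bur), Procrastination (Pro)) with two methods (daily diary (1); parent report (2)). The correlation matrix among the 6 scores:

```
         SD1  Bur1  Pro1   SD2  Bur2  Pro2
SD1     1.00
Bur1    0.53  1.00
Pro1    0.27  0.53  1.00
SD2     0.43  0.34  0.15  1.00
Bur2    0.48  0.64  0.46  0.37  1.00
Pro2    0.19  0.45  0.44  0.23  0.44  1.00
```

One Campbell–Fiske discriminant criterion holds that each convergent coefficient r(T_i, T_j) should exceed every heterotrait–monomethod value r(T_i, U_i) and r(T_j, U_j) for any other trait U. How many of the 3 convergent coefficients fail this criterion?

2

Each convergent coefficient versus the relevant comparison correlations:
SD (methods 1·2): 0.43 vs {0.53, 0.37, 0.27, 0.23} → fail.
Bur (methods 1·2): 0.64 vs {0.53, 0.37, 0.53, 0.44} → pass.
Pro (methods 1·2): 0.44 vs {0.27, 0.23, 0.53, 0.44} → fail.
2 of 3 fail.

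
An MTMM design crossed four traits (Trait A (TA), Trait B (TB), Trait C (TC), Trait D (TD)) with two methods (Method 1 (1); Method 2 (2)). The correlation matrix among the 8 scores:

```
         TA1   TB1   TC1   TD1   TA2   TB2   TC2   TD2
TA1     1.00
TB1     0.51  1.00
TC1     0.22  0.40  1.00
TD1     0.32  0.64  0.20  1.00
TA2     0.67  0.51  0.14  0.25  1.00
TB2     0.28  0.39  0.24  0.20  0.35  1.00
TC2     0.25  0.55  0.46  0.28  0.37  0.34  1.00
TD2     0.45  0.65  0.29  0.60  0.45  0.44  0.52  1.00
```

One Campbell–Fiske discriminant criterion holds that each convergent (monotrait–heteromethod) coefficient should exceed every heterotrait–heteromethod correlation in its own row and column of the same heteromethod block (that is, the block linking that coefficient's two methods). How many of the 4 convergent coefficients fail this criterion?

Convergent coefficients and their comparison sets:
TA (methods 1·2): 0.67 vs {0.28, 0.51, 0.25, 0.14, 0.45, 0.25} → pass.
TB (methods 1·2): 0.39 vs {0.51, 0.28, 0.55, 0.24, 0.65, 0.20} → fail.
TC (methods 1·2): 0.46 vs {0.14, 0.25, 0.24, 0.55, 0.29, 0.28} → fail.
TD (methods 1·2): 0.60 vs {0.25, 0.45, 0.20, 0.65, 0.28, 0.29} → fail.
3 of 4 fail.

3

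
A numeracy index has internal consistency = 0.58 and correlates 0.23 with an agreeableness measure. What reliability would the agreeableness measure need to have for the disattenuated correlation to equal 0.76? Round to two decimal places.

r_true = r_obs / √(r_xx · r_yy) ⇒ 0.76 = 0.23 / √(0.58 · r_yy).
√(0.58 · r_yy) = 0.23 / 0.76 = 0.3026; 0.58 · r_yy = 0.0916; r_yy = 0.0916 / 0.58 ≈ 0.16.

0.16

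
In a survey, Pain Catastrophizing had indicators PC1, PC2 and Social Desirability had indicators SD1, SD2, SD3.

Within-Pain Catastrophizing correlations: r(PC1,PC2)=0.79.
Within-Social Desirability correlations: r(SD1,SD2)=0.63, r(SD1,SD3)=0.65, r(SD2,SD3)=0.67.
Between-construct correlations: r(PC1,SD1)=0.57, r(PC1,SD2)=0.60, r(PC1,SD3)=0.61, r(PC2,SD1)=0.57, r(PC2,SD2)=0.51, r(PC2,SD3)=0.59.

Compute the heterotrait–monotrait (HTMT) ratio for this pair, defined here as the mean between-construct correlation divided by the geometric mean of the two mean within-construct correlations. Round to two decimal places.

Between-construct mean = 3.45/6 = 0.5750.
Mean within-PC = 0.79/1 = 0.7900; mean within-SD = 1.95/3 = 0.6500.
Geometric mean = √(0.7900 × 0.6500) = 0.7166.
HTMT = 0.5750 / 0.7166 = 0.80.

0.80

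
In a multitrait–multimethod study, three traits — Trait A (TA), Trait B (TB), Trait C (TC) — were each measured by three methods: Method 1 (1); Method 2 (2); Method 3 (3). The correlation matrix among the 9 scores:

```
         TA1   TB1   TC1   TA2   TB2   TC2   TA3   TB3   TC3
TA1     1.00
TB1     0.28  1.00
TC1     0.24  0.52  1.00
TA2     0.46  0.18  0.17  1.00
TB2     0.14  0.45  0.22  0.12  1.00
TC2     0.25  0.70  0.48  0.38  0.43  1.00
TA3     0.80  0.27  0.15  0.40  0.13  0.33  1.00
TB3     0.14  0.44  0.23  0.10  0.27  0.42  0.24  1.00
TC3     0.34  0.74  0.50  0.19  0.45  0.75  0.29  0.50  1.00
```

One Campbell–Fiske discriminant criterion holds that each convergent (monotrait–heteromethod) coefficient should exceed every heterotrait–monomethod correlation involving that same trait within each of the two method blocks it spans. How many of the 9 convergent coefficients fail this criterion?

Checking each validity diagonal entry against its comparison values:
TA (methods 1·2): 0.46 vs {0.28, 0.12, 0.24, 0.38} → pass.
TA (methods 1·3): 0.80 vs {0.28, 0.24, 0.24, 0.29} → pass.
TA (methods 2·3): 0.40 vs {0.12, 0.24, 0.38, 0.29} → pass.
TB (methods 1·2): 0.45 vs {0.28, 0.12, 0.52, 0.43} → fail.
TB (methods 1·3): 0.44 vs {0.28, 0.24, 0.52, 0.50} → fail.
TB (methods 2·3): 0.27 vs {0.12, 0.24, 0.43, 0.50} → fail.
TC (methods 1·2): 0.48 vs {0.24, 0.38, 0.52, 0.43} → fail.
TC (methods 1·3): 0.50 vs {0.24, 0.29, 0.52, 0.50} → fail.
TC (methods 2·3): 0.75 vs {0.38, 0.29, 0.43, 0.50} → pass.
5 of 9 fail.

5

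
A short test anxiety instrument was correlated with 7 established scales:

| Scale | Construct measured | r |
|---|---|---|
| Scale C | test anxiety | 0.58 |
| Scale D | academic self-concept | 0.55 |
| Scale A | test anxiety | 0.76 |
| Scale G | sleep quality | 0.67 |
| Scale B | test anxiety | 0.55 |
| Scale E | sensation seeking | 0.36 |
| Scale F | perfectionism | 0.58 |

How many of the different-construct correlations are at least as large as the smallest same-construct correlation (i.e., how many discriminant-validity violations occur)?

3

Convergent (same construct = test anxiety): Scale C, Scale A, Scale B.
Smallest convergent = 0.55. Discriminant values: 0.55, 0.67, 0.36, 0.58; count ≥ 0.55 → 3.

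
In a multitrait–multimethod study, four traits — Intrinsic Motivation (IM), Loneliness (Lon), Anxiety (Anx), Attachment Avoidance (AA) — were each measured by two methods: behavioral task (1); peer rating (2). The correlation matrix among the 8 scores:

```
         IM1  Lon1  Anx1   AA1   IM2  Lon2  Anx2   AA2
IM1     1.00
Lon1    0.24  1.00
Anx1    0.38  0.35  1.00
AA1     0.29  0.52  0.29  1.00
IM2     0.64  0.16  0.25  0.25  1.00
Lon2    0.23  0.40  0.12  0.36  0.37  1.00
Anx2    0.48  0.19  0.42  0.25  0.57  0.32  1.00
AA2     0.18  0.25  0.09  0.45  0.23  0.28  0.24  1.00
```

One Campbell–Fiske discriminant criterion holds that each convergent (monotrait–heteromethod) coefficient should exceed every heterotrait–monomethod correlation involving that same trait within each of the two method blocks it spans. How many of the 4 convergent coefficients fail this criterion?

Convergent coefficients and their comparison sets:
IM (methods 1·2): 0.64 vs {0.24, 0.37, 0.38, 0.57, 0.29, 0.23} → pass.
Lon (methods 1·2): 0.40 vs {0.24, 0.37, 0.35, 0.32, 0.52, 0.28} → fail.
Anx (methods 1·2): 0.42 vs {0.38, 0.57, 0.35, 0.32, 0.29, 0.24} → fail.
AA (methods 1·2): 0.45 vs {0.29, 0.23, 0.52, 0.28, 0.29, 0.24} → fail.
3 of 4 fail.

3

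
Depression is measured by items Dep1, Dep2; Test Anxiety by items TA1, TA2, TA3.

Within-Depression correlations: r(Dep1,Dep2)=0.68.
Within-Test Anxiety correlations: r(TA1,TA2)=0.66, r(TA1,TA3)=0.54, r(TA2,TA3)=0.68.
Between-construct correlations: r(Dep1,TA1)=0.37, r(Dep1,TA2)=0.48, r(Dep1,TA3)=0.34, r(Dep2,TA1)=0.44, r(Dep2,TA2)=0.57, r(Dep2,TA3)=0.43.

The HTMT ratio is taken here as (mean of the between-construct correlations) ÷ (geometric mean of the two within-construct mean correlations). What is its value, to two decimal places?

0.67

Mean between = 2.63/6 = 0.4383.
Mean within-Dep = 0.68/1 = 0.6800; mean within-TA = 1.88/3 = 0.6267.
Geometric mean = √(0.6800 × 0.6267) = 0.6528.
HTMT = 0.4383 / 0.6528 = 0.67.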